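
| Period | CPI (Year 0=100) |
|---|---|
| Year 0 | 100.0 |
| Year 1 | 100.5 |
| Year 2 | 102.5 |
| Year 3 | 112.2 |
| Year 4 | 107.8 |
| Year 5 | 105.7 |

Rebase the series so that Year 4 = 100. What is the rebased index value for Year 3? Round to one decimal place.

Rebased(Year 3) = 112.2 / 107.8 × 100 = 104.0816

104.1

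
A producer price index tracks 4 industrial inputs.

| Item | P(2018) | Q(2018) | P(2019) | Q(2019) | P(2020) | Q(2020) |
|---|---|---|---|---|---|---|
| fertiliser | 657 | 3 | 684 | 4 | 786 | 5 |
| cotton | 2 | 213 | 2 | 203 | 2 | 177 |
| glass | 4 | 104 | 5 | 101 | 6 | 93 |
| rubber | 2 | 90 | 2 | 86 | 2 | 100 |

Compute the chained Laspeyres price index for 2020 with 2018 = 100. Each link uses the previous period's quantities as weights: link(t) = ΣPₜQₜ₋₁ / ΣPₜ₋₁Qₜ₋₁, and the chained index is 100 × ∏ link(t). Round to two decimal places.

Link 2018→2019:
ΣP(2019)Q(2018) = 684×3 + 2×213 + 5×104 + 2×90 = 2052 + 426 + 520 + 180 = 3178
ΣP(2018)Q(2018) = 657×3 + 2×213 + 4×104 + 2×90 = 1971 + 426 + 416 + 180 = 2993
link = 3178/2993 = 1.061811
Link 2019→2020:
ΣP(2020)Q(2019) = 786×4 + 2×203 + 6×101 + 2×86 = 3144 + 406 + 606 + 172 = 4328
ΣP(2019)Q(2019) = 684×4 + 2×203 + 5×101 + 2×86 = 2736 + 406 + 505 + 172 = 3819
link = 4328/3819 = 1.133281
Chained index = 100 × 1.061811 × 1.133281 = 120.3330

120.33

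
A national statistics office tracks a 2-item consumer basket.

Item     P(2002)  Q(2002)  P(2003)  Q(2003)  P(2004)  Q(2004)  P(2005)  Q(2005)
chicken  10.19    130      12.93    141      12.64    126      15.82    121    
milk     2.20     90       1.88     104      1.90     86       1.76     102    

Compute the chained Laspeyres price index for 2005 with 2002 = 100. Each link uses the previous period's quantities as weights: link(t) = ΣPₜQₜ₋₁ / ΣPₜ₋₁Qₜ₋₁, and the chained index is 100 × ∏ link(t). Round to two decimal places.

145.54

Link 2002→2003:
ΣP(2003)Q(2002) = 12.93×130 + 1.88×90 = 1680.9 + 169.2 = 1850.1
ΣP(2002)Q(2002) = 10.19×130 + 2.20×90 = 1324.7 + 198 = 1522.7
link = 1850.1/1522.7 = 1.215013
Link 2003→2004:
ΣP(2004)Q(2003) = 12.64×141 + 1.90×104 = 1782.24 + 197.6 = 1979.84
ΣP(2003)Q(2003) = 12.93×141 + 1.88×104 = 1823.13 + 195.52 = 2018.65
link = 1979.84/2018.65 = 0.980774
Link 2004→2005:
ΣP(2005)Q(2004) = 15.82×126 + 1.76×86 = 1993.32 + 151.36 = 2144.68
ΣP(2004)Q(2004) = 12.64×126 + 1.90×86 = 1592.64 + 163.4 = 1756.04
link = 2144.68/1756.04 = 1.221316
Chained index = 100 × 1.215013 × 0.980774 × 1.221316 = 145.5385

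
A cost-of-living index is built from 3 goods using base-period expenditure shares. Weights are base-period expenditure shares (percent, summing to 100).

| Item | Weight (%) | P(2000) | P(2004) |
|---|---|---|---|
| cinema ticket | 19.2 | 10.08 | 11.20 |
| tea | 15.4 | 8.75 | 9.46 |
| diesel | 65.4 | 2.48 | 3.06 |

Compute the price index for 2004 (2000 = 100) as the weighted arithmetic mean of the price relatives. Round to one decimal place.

118.7

cinema ticket: 19.2 × (11.20/10.08) = 19.2 × 1.111111 = 21.3333
tea: 15.4 × (9.46/8.75) = 15.4 × 1.081143 = 16.6496
diesel: 65.4 × (3.06/2.48) = 65.4 × 1.233871 = 80.6952
Index = Σ wᵢ·(p₁ᵢ/p₀ᵢ) = 21.3333 + 16.6496 + 80.6952 = 118.6781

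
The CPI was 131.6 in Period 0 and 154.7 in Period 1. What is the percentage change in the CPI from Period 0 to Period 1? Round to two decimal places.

17.55%

Change = (154.7 − 131.6) / 131.6 × 100
       = 23.1 / 131.6 × 100 = 17.5532%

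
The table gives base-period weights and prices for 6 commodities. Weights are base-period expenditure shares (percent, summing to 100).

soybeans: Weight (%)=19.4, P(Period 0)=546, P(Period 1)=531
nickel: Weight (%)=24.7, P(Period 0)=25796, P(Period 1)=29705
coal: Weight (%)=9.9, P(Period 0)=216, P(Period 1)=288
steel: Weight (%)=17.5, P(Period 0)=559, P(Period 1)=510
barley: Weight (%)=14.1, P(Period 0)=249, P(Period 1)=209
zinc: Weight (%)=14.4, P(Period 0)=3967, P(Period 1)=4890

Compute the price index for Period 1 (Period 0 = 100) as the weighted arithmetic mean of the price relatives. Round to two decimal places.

soybeans: 19.4 × (531/546) = 19.4 × 0.972527 = 18.8670
nickel: 24.7 × (29705/25796) = 24.7 × 1.151535 = 28.4429
coal: 9.9 × (288/216) = 9.9 × 1.333333 = 13.2000
steel: 17.5 × (510/559) = 17.5 × 0.912343 = 15.9660
barley: 14.1 × (209/249) = 14.1 × 0.839357 = 11.8349
zinc: 14.4 × (4890/3967) = 14.4 × 1.232670 = 17.7504
Index = Σ wᵢ·(p₁ᵢ/p₀ᵢ) = 18.8670 + 28.4429 + 13.2000 + 15.9660 + 11.8349 + 17.7504 = 106.0613

106.06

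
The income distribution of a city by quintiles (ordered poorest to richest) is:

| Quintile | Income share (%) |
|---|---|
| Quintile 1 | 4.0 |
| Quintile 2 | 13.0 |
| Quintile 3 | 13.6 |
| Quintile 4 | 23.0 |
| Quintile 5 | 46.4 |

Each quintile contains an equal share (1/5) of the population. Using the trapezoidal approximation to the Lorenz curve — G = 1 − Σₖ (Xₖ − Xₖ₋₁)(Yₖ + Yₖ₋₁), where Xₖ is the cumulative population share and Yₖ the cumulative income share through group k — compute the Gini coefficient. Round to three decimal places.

Cumulative income shares Yₖ: 0.0400, 0.1700, 0.3060, 0.5360, 1.0000
Σ (Xₖ−Xₖ₋₁)(Yₖ+Yₖ₋₁) = (1/5)(0.0400+0.0000) + (1/5)(0.1700+0.0400) + (1/5)(0.3060+0.1700) + (1/5)(0.5360+0.3060) + (1/5)(1.0000+0.5360)
  = 0.0080 + 0.0420 + 0.0952 + 0.1684 + 0.3072 = 0.6208
G = 1 − 0.6208 = 0.3792

0.379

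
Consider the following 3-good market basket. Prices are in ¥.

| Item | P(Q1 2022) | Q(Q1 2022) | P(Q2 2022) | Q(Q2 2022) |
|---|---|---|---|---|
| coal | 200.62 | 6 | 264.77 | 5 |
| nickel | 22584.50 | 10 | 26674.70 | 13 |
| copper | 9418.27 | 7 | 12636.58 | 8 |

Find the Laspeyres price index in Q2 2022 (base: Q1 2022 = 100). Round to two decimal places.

Laspeyres price index uses base-period quantities as weights.
ΣP(Q2 2022)·Q(Q1 2022) = 264.77×6 + 26674.70×10 + 12636.58×7 = 1588.62 + 266747 + 88456.06 = 356791.68
ΣP(Q1 2022)·Q(Q1 2022) = 200.62×6 + 22584.50×10 + 9418.27×7 = 1203.72 + 225845 + 65927.89 = 292976.61
Index = 356791.68 / 292976.61 × 100 = 121.7816

121.78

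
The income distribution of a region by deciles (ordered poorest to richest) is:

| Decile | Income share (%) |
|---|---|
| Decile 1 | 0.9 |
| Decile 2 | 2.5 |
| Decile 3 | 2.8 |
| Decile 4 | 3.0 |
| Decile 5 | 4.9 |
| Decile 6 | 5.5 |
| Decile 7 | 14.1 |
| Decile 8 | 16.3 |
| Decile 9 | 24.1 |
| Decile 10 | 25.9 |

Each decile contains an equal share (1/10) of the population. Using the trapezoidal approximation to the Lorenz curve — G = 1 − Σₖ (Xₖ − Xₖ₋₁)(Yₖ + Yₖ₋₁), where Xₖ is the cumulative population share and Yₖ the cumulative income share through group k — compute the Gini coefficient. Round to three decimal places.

Cumulative income shares Yₖ: 0.0090, 0.0340, 0.0620, 0.0920, 0.1410, 0.1960, 0.3370, 0.5000, 0.7410, 1.0000
Σ (Xₖ−Xₖ₋₁)(Yₖ+Yₖ₋₁) = (1/10)(0.0090+0.0000) + (1/10)(0.0340+0.0090) + (1/10)(0.0620+0.0340) + (1/10)(0.0920+0.0620) + (1/10)(0.1410+0.0920) + (1/10)(0.1960+0.1410) + (1/10)(0.3370+0.1960) + (1/10)(0.5000+0.3370) + (1/10)(0.7410+0.5000) + (1/10)(1.0000+0.7410)
  = 0.0009 + 0.0043 + 0.0096 + 0.0154 + 0.0233 + 0.0337 + 0.0533 + 0.0837 + 0.1241 + 0.1741 = 0.5224
G = 1 − 0.5224 = 0.4776

0.478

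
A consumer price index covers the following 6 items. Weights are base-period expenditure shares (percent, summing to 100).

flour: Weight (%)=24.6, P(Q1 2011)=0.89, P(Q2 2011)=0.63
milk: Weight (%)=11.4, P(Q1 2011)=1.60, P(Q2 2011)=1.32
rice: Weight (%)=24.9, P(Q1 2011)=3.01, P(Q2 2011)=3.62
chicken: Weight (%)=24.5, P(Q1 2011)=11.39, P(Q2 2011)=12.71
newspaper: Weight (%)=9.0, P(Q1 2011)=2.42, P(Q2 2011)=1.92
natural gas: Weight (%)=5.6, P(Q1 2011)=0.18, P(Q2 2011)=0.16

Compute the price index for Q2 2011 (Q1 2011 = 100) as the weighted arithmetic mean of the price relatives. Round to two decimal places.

96.22

flour: 24.6 × (0.63/0.89) = 24.6 × 0.707865 = 17.4135
milk: 11.4 × (1.32/1.60) = 11.4 × 0.825000 = 9.4050
rice: 24.9 × (3.62/3.01) = 24.9 × 1.202658 = 29.9462
chicken: 24.5 × (12.71/11.39) = 24.5 × 1.115891 = 27.3393
newspaper: 9.0 × (1.92/2.42) = 9.0 × 0.793388 = 7.1405
natural gas: 5.6 × (0.16/0.18) = 5.6 × 0.888889 = 4.9778
Index = Σ wᵢ·(p₁ᵢ/p₀ᵢ) = 17.4135 + 9.4050 + 29.9462 + 27.3393 + 7.1405 + 4.9778 = 96.2223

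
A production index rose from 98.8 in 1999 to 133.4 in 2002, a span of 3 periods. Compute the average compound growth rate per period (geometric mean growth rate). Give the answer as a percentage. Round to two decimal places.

10.53%

Growth factor = (133.4/98.8)^(1/3) = (1.350202)^(1/3) = 1.105265
Growth rate = 1.105265 − 1 = 0.105265 = 10.5265%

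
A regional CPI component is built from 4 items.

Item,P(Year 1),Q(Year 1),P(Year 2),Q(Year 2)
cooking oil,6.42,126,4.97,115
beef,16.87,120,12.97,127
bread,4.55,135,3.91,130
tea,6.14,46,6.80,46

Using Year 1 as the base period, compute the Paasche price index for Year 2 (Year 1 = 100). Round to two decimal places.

80.96

Paasche price index uses current-period quantities as weights.
ΣP(Year 2)·Q(Year 2) = 4.97×115 + 12.97×127 + 3.91×130 + 6.80×46 = 571.55 + 1647.19 + 508.3 + 312.8 = 3039.84
ΣP(Year 1)·Q(Year 2) = 6.42×115 + 16.87×127 + 4.55×130 + 6.14×46 = 738.3 + 2142.49 + 591.5 + 282.44 = 3754.73
Index = 3039.84 / 3754.73 × 100 = 80.9603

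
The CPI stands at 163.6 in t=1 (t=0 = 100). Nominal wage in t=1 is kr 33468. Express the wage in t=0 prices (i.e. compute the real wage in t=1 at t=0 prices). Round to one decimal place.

Real = Nominal ÷ (Index/100) = 33468 ÷ (163.6/100)
     = 33468 ÷ 1.636 = 20457.2127

20457.2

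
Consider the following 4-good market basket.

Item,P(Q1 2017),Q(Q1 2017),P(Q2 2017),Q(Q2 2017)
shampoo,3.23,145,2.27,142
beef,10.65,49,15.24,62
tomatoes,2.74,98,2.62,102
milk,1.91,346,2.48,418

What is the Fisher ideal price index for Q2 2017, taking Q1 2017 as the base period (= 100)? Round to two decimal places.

115.57

Laspeyres component (base-period weights):
ΣP(Q2 2017)Q(Q1 2017) = 2.27×145 + 15.24×49 + 2.62×98 + 2.48×346 = 329.15 + 746.76 + 256.76 + 858.08 = 2190.75
ΣP(Q1 2017)Q(Q1 2017) = 3.23×145 + 10.65×49 + 2.74×98 + 1.91×346 = 468.35 + 521.85 + 268.52 + 660.86 = 1919.58
L = 2190.75 / 1919.58 × 100 = 114.1265
Paasche component (current-period weights):
ΣP(Q2 2017)Q(Q2 2017) = 2.27×142 + 15.24×62 + 2.62×102 + 2.48×418 = 322.34 + 944.88 + 267.24 + 1036.64 = 2571.1
ΣP(Q1 2017)Q(Q2 2017) = 3.23×142 + 10.65×62 + 2.74×102 + 1.91×418 = 458.66 + 660.3 + 279.48 + 798.38 = 2196.82
P = 2571.1 / 2196.82 × 100 = 117.0374
Fisher = √(L × P) = √(114.1265 × 117.0374) = 115.5728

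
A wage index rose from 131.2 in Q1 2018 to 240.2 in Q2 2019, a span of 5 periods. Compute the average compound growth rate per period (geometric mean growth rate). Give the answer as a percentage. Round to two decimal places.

Growth factor = (240.2/131.2)^(1/5) = (1.830793)^(1/5) = 1.128568
Growth rate = 1.128568 − 1 = 0.128568 = 12.8568%

12.86%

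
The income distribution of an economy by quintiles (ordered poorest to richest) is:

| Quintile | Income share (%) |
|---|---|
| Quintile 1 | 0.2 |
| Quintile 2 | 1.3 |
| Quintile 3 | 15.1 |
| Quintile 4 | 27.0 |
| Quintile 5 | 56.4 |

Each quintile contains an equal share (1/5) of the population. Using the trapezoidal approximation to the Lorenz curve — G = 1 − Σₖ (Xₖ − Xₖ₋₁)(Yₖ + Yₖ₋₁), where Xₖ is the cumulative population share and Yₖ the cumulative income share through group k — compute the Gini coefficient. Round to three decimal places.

Cumulative income shares Yₖ: 0.0020, 0.0150, 0.1660, 0.4360, 1.0000
Σ (Xₖ−Xₖ₋₁)(Yₖ+Yₖ₋₁) = (1/5)(0.0020+0.0000) + (1/5)(0.0150+0.0020) + (1/5)(0.1660+0.0150) + (1/5)(0.4360+0.1660) + (1/5)(1.0000+0.4360)
  = 0.0004 + 0.0034 + 0.0362 + 0.1204 + 0.2872 = 0.4476
G = 1 − 0.4476 = 0.5524

0.552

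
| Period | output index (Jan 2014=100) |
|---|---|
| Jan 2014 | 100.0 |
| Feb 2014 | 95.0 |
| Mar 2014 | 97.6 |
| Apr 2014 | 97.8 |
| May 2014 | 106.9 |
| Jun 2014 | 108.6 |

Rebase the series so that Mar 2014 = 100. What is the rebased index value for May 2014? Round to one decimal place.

109.5

Rebased(May 2014) = 106.9 / 97.6 × 100 = 109.5287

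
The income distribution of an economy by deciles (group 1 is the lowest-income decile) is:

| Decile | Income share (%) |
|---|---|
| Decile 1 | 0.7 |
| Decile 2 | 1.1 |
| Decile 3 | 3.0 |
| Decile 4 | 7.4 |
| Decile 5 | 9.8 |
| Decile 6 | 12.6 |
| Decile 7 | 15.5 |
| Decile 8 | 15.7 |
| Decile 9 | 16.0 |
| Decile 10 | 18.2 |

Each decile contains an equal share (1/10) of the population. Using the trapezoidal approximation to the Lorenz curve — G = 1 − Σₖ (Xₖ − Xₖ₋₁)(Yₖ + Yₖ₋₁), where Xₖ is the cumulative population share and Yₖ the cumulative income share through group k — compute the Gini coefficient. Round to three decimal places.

Cumulative income shares Yₖ: 0.0070, 0.0180, 0.0480, 0.1220, 0.2200, 0.3460, 0.5010, 0.6580, 0.8180, 1.0000
Σ (Xₖ−Xₖ₋₁)(Yₖ+Yₖ₋₁) = (1/10)(0.0070+0.0000) + (1/10)(0.0180+0.0070) + (1/10)(0.0480+0.0180) + (1/10)(0.1220+0.0480) + (1/10)(0.2200+0.1220) + (1/10)(0.3460+0.2200) + (1/10)(0.5010+0.3460) + (1/10)(0.6580+0.5010) + (1/10)(0.8180+0.6580) + (1/10)(1.0000+0.8180)
  = 0.0007 + 0.0025 + 0.0066 + 0.0170 + 0.0342 + 0.0566 + 0.0847 + 0.1159 + 0.1476 + 0.1818 = 0.6476
G = 1 − 0.6476 = 0.3524

0.352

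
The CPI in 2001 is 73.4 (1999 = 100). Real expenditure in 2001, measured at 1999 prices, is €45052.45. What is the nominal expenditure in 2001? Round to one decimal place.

33068.5

Nominal = Real × (Index/100) = 45052.45 × (73.4/100)
        = 45052.45 × 0.734 = 33068.4983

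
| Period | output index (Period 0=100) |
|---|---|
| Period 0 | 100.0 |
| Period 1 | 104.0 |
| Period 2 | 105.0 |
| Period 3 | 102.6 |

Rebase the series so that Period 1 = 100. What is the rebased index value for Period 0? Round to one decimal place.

96.2

Rebased(Period 0) = 100.0 / 104.0 × 100 = 96.1538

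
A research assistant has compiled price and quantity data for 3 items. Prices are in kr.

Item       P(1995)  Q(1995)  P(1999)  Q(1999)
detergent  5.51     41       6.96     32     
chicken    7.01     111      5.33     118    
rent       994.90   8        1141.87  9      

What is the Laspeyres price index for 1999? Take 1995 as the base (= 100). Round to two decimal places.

Laspeyres price index uses base-period quantities as weights.
ΣP(1999)·Q(1995) = 6.96×41 + 5.33×111 + 1141.87×8 = 285.36 + 591.63 + 9134.96 = 10011.95
ΣP(1995)·Q(1995) = 5.51×41 + 7.01×111 + 994.90×8 = 225.91 + 778.11 + 7959.2 = 8963.22
Index = 10011.95 / 8963.22 × 100 = 111.7004

111.70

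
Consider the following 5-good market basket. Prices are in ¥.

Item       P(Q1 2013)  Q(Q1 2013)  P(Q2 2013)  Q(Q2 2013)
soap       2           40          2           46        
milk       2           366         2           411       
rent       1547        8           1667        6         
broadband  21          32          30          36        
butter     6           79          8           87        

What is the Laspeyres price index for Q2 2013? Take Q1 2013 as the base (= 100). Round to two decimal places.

109.81

Laspeyres price index uses base-period quantities as weights.
ΣP(Q2 2013)·Q(Q1 2013) = 2×40 + 2×366 + 1667×8 + 30×32 + 8×79 = 80 + 732 + 13336 + 960 + 632 = 15740
ΣP(Q1 2013)·Q(Q1 2013) = 2×40 + 2×366 + 1547×8 + 21×32 + 6×79 = 80 + 732 + 12376 + 672 + 474 = 14334
Index = 15740 / 14334 × 100 = 109.8088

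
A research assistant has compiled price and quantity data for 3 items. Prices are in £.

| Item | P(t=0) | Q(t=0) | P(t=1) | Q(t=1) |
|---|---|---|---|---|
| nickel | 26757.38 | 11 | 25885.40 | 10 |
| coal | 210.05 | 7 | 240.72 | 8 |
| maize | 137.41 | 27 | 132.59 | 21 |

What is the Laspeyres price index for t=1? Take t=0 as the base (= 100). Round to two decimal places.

96.83

Laspeyres price index uses base-period quantities as weights.
ΣP(t=1)·Q(t=0) = 25885.40×11 + 240.72×7 + 132.59×27 = 284739.4 + 1685.04 + 3579.93 = 290004.37
ΣP(t=0)·Q(t=0) = 26757.38×11 + 210.05×7 + 137.41×27 = 294331.18 + 1470.35 + 3710.07 = 299511.6
Index = 290004.37 / 299511.6 × 100 = 96.8258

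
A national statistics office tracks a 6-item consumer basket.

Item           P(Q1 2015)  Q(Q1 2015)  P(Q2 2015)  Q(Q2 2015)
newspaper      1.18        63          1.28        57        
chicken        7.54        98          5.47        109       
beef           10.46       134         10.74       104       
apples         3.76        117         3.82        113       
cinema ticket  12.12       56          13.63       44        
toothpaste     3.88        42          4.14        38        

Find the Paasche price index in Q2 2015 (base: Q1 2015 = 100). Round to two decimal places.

Paasche price index uses current-period quantities as weights.
ΣP(Q2 2015)·Q(Q2 2015) = 1.28×57 + 5.47×109 + 10.74×104 + 3.82×113 + 13.63×44 + 4.14×38 = 72.96 + 596.23 + 1116.96 + 431.66 + 599.72 + 157.32 = 2974.85
ΣP(Q1 2015)·Q(Q2 2015) = 1.18×57 + 7.54×109 + 10.46×104 + 3.76×113 + 12.12×44 + 3.88×38 = 67.26 + 821.86 + 1087.84 + 424.88 + 533.28 + 147.44 = 3082.56
Index = 2974.85 / 3082.56 × 100 = 96.5058

96.51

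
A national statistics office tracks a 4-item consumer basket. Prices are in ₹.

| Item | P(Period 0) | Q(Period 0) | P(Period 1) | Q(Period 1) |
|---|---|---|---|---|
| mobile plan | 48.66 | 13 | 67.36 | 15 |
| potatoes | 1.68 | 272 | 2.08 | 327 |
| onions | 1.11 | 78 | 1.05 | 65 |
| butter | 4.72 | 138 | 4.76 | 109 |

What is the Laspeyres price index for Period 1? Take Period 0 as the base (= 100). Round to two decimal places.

Laspeyres price index uses base-period quantities as weights.
ΣP(Period 1)·Q(Period 0) = 67.36×13 + 2.08×272 + 1.05×78 + 4.76×138 = 875.68 + 565.76 + 81.9 + 656.88 = 2180.22
ΣP(Period 0)·Q(Period 0) = 48.66×13 + 1.68×272 + 1.11×78 + 4.72×138 = 632.58 + 456.96 + 86.58 + 651.36 = 1827.48
Index = 2180.22 / 1827.48 × 100 = 119.3020

119.30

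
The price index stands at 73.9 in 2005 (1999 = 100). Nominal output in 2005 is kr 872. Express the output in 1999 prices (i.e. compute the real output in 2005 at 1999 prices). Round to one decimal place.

Real = Nominal ÷ (Index/100) = 872 ÷ (73.9/100)
     = 872 ÷ 0.739 = 1179.9729

1180.0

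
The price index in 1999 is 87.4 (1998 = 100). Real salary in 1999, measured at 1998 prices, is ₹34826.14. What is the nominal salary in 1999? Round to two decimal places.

Nominal = Real × (Index/100) = 34826.14 × (87.4/100)
        = 34826.14 × 0.874 = 30438.0464

30438.05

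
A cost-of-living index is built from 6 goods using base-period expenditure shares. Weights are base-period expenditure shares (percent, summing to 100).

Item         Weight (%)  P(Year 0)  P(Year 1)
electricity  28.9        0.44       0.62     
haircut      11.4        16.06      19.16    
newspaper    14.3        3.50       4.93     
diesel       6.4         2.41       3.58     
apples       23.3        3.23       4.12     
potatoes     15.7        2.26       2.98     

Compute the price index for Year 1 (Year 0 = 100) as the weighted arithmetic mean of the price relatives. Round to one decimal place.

134.4

electricity: 28.9 × (0.62/0.44) = 28.9 × 1.409091 = 40.7227
haircut: 11.4 × (19.16/16.06) = 11.4 × 1.193026 = 13.6005
newspaper: 14.3 × (4.93/3.50) = 14.3 × 1.408571 = 20.1426
diesel: 6.4 × (3.58/2.41) = 6.4 × 1.485477 = 9.5071
apples: 23.3 × (4.12/3.23) = 23.3 × 1.275542 = 29.7201
potatoes: 15.7 × (2.98/2.26) = 15.7 × 1.318584 = 20.7018
Index = Σ wᵢ·(p₁ᵢ/p₀ᵢ) = 40.7227 + 13.6005 + 20.1426 + 9.5071 + 29.7201 + 20.7018 = 134.3947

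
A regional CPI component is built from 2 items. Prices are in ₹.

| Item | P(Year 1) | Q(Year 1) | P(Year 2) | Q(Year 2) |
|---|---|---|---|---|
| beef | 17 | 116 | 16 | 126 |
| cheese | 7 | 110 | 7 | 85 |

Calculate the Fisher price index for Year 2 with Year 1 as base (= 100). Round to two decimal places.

Laspeyres component (base-period weights):
ΣP(Year 2)Q(Year 1) = 16×116 + 7×110 = 1856 + 770 = 2626
ΣP(Year 1)Q(Year 1) = 17×116 + 7×110 = 1972 + 770 = 2742
L = 2626 / 2742 × 100 = 95.7695
Paasche component (current-period weights):
ΣP(Year 2)Q(Year 2) = 16×126 + 7×85 = 2016 + 595 = 2611
ΣP(Year 1)Q(Year 2) = 17×126 + 7×85 = 2142 + 595 = 2737
P = 2611 / 2737 × 100 = 95.3964
Fisher = √(L × P) = √(95.7695 × 95.3964) = 95.5828

95.58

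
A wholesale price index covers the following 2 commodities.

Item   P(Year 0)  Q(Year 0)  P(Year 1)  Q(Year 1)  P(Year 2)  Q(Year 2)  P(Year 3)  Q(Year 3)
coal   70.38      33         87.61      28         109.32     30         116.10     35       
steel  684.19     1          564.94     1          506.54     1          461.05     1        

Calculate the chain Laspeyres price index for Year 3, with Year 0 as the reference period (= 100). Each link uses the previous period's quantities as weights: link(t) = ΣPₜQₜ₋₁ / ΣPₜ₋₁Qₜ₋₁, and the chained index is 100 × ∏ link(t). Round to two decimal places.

Link Year 0→Year 1:
ΣP(Year 1)Q(Year 0) = 87.61×33 + 564.94×1 = 2891.13 + 564.94 = 3456.07
ΣP(Year 0)Q(Year 0) = 70.38×33 + 684.19×1 = 2322.54 + 684.19 = 3006.73
link = 3456.07/3006.73 = 1.149445
Link Year 1→Year 2:
ΣP(Year 2)Q(Year 1) = 109.32×28 + 506.54×1 = 3060.96 + 506.54 = 3567.5
ΣP(Year 1)Q(Year 1) = 87.61×28 + 564.94×1 = 2453.08 + 564.94 = 3018.02
link = 3567.5/3018.02 = 1.182066
Link Year 2→Year 3:
ΣP(Year 3)Q(Year 2) = 116.10×30 + 461.05×1 = 3483 + 461.05 = 3944.05
ΣP(Year 2)Q(Year 2) = 109.32×30 + 506.54×1 = 3279.6 + 506.54 = 3786.14
link = 3944.05/3786.14 = 1.041707
Chained index = 100 × 1.149445 × 1.182066 × 1.041707 = 141.5389

141.54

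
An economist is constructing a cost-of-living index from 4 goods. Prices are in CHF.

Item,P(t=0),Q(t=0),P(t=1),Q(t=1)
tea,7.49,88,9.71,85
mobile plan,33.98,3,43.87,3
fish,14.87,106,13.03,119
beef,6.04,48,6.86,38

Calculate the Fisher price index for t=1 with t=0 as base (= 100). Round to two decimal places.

101.88

Laspeyres component (base-period weights):
ΣP(t=1)Q(t=0) = 9.71×88 + 43.87×3 + 13.03×106 + 6.86×48 = 854.48 + 131.61 + 1381.18 + 329.28 = 2696.55
ΣP(t=0)Q(t=0) = 7.49×88 + 33.98×3 + 14.87×106 + 6.04×48 = 659.12 + 101.94 + 1576.22 + 289.92 = 2627.2
L = 2696.55 / 2627.2 × 100 = 102.6397
Paasche component (current-period weights):
ΣP(t=1)Q(t=1) = 9.71×85 + 43.87×3 + 13.03×119 + 6.86×38 = 825.35 + 131.61 + 1550.57 + 260.68 = 2768.21
ΣP(t=0)Q(t=1) = 7.49×85 + 33.98×3 + 14.87×119 + 6.04×38 = 636.65 + 101.94 + 1769.53 + 229.52 = 2737.64
P = 2768.21 / 2737.64 × 100 = 101.1167
Fisher = √(L × P) = √(102.6397 × 101.1167) = 101.8753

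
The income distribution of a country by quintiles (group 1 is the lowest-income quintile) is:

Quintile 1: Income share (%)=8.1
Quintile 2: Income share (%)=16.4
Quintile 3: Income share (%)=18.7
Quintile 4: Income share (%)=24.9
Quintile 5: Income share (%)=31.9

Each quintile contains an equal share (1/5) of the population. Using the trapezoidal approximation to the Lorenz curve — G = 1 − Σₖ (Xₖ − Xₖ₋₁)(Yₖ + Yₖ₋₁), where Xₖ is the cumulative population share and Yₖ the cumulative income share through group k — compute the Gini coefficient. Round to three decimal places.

0.224

Cumulative income shares Yₖ: 0.0810, 0.2450, 0.4320, 0.6810, 1.0000
Σ (Xₖ−Xₖ₋₁)(Yₖ+Yₖ₋₁) = (1/5)(0.0810+0.0000) + (1/5)(0.2450+0.0810) + (1/5)(0.4320+0.2450) + (1/5)(0.6810+0.4320) + (1/5)(1.0000+0.6810)
  = 0.0162 + 0.0652 + 0.1354 + 0.2226 + 0.3362 = 0.7756
G = 1 − 0.7756 = 0.2244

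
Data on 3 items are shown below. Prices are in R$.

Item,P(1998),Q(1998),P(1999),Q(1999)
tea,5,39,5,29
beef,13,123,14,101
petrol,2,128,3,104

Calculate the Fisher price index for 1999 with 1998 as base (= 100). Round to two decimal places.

112.27

Laspeyres component (base-period weights):
ΣP(1999)Q(1998) = 5×39 + 14×123 + 3×128 = 195 + 1722 + 384 = 2301
ΣP(1998)Q(1998) = 5×39 + 13×123 + 2×128 = 195 + 1599 + 256 = 2050
L = 2301 / 2050 × 100 = 112.2439
Paasche component (current-period weights):
ΣP(1999)Q(1999) = 5×29 + 14×101 + 3×104 = 145 + 1414 + 312 = 1871
ΣP(1998)Q(1999) = 5×29 + 13×101 + 2×104 = 145 + 1313 + 208 = 1666
P = 1871 / 1666 × 100 = 112.3049
Fisher = √(L × P) = √(112.2439 × 112.3049) = 112.2744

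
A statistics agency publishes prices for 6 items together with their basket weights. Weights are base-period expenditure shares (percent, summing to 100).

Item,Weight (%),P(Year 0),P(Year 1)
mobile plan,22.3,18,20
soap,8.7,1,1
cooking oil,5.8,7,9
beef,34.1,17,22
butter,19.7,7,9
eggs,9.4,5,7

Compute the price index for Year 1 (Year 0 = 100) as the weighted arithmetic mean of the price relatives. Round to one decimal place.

123.6

mobile plan: 22.3 × (20/18) = 22.3 × 1.111111 = 24.7778
soap: 8.7 × (1/1) = 8.7 × 1.000000 = 8.7000
cooking oil: 5.8 × (9/7) = 5.8 × 1.285714 = 7.4571
beef: 34.1 × (22/17) = 34.1 × 1.294118 = 44.1294
butter: 19.7 × (9/7) = 19.7 × 1.285714 = 25.3286
eggs: 9.4 × (7/5) = 9.4 × 1.400000 = 13.1600
Index = Σ wᵢ·(p₁ᵢ/p₀ᵢ) = 24.7778 + 8.7000 + 7.4571 + 44.1294 + 25.3286 + 13.1600 = 123.5529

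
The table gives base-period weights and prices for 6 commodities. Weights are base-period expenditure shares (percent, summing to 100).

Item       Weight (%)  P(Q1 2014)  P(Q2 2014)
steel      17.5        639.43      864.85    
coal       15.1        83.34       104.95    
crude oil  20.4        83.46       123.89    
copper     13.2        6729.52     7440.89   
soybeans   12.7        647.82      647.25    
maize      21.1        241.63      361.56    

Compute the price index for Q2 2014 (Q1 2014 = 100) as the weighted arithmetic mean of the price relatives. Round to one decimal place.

steel: 17.5 × (864.85/639.43) = 17.5 × 1.352533 = 23.6693
coal: 15.1 × (104.95/83.34) = 15.1 × 1.259299 = 19.0154
crude oil: 20.4 × (123.89/83.46) = 20.4 × 1.484424 = 30.2822
copper: 13.2 × (7440.89/6729.52) = 13.2 × 1.105709 = 14.5954
soybeans: 12.7 × (647.25/647.82) = 12.7 × 0.999120 = 12.6888
maize: 21.1 × (361.56/241.63) = 21.1 × 1.496337 = 31.5727
Index = Σ wᵢ·(p₁ᵢ/p₀ᵢ) = 23.6693 + 19.0154 + 30.2822 + 14.5954 + 12.6888 + 31.5727 = 131.8239

131.8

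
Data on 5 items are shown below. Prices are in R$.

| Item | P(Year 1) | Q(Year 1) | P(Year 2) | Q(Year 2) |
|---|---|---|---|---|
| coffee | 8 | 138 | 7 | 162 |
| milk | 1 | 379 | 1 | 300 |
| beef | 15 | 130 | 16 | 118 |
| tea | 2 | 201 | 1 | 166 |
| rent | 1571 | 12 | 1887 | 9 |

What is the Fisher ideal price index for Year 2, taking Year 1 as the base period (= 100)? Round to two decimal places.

115.28

Laspeyres component (base-period weights):
ΣP(Year 2)Q(Year 1) = 7×138 + 1×379 + 16×130 + 1×201 + 1887×12 = 966 + 379 + 2080 + 201 + 22644 = 26270
ΣP(Year 1)Q(Year 1) = 8×138 + 1×379 + 15×130 + 2×201 + 1571×12 = 1104 + 379 + 1950 + 402 + 18852 = 22687
L = 26270 / 22687 × 100 = 115.7932
Paasche component (current-period weights):
ΣP(Year 2)Q(Year 2) = 7×162 + 1×300 + 16×118 + 1×166 + 1887×9 = 1134 + 300 + 1888 + 166 + 16983 = 20471
ΣP(Year 1)Q(Year 2) = 8×162 + 1×300 + 15×118 + 2×166 + 1571×9 = 1296 + 300 + 1770 + 332 + 14139 = 17837
P = 20471 / 17837 × 100 = 114.7671
Fisher = √(L × P) = √(115.7932 × 114.7671) = 115.2790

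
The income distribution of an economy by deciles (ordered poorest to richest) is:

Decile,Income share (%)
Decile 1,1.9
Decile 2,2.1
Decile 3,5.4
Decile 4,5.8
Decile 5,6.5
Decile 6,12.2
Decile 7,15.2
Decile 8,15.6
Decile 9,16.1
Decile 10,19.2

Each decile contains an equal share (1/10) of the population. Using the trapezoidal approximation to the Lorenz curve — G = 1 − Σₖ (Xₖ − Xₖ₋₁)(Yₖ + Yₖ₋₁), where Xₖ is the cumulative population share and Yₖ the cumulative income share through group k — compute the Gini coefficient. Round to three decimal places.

0.339

Cumulative income shares Yₖ: 0.0190, 0.0400, 0.0940, 0.1520, 0.2170, 0.3390, 0.4910, 0.6470, 0.8080, 1.0000
Σ (Xₖ−Xₖ₋₁)(Yₖ+Yₖ₋₁) = (1/10)(0.0190+0.0000) + (1/10)(0.0400+0.0190) + (1/10)(0.0940+0.0400) + (1/10)(0.1520+0.0940) + (1/10)(0.2170+0.1520) + (1/10)(0.3390+0.2170) + (1/10)(0.4910+0.3390) + (1/10)(0.6470+0.4910) + (1/10)(0.8080+0.6470) + (1/10)(1.0000+0.8080)
  = 0.0019 + 0.0059 + 0.0134 + 0.0246 + 0.0369 + 0.0556 + 0.0830 + 0.1138 + 0.1455 + 0.1808 = 0.6614
G = 1 − 0.6614 = 0.3386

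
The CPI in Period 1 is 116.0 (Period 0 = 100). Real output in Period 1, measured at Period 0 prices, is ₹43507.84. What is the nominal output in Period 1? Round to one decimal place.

50469.1

Nominal = Real × (Index/100) = 43507.84 × (116.0/100)
        = 43507.84 × 1.160 = 50469.0944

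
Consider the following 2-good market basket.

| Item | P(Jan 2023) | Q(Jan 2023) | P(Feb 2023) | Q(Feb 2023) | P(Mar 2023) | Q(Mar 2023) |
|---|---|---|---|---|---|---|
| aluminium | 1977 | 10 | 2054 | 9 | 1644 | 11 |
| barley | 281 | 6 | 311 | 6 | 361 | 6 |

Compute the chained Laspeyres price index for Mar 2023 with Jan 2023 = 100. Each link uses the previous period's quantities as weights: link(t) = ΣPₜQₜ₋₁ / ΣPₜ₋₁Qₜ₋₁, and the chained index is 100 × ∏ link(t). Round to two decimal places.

87.03

Link Jan 2023→Feb 2023:
ΣP(Feb 2023)Q(Jan 2023) = 2054×10 + 311×6 = 20540 + 1866 = 22406
ΣP(Jan 2023)Q(Jan 2023) = 1977×10 + 281×6 = 19770 + 1686 = 21456
link = 22406/21456 = 1.044277
Link Feb 2023→Mar 2023:
ΣP(Mar 2023)Q(Feb 2023) = 1644×9 + 361×6 = 14796 + 2166 = 16962
ΣP(Feb 2023)Q(Feb 2023) = 2054×9 + 311×6 = 18486 + 1866 = 20352
link = 16962/20352 = 0.833432
Chained index = 100 × 1.044277 × 0.833432 = 87.0333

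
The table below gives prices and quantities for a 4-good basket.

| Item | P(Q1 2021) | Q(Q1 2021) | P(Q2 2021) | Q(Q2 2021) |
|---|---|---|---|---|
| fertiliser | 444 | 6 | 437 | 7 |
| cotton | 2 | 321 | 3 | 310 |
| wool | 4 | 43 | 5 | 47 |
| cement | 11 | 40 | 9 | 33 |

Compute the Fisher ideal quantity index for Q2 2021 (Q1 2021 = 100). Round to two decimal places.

Laspeyres component (base-period weights):
ΣP(Q1 2021)Q(Q2 2021) = 444×7 + 2×310 + 4×47 + 11×33 = 3108 + 620 + 188 + 363 = 4279
ΣP(Q1 2021)Q(Q1 2021) = 444×6 + 2×321 + 4×43 + 11×40 = 2664 + 642 + 172 + 440 = 3918
L = 4279 / 3918 × 100 = 109.2139
Paasche component (current-period weights):
ΣP(Q2 2021)Q(Q2 2021) = 437×7 + 3×310 + 5×47 + 9×33 = 3059 + 930 + 235 + 297 = 4521
ΣP(Q2 2021)Q(Q1 2021) = 437×6 + 3×321 + 5×43 + 9×40 = 2622 + 963 + 215 + 360 = 4160
P = 4521 / 4160 × 100 = 108.6779
Fisher = √(L × P) = √(109.2139 × 108.6779) = 108.9456

108.95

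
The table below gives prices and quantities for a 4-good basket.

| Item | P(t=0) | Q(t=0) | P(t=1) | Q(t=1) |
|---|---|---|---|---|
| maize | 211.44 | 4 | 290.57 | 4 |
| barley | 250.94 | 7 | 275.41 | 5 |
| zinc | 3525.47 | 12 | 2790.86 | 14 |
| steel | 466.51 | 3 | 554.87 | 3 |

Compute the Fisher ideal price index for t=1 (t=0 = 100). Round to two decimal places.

Laspeyres component (base-period weights):
ΣP(t=1)Q(t=0) = 290.57×4 + 275.41×7 + 2790.86×12 + 554.87×3 = 1162.28 + 1927.87 + 33490.32 + 1664.61 = 38245.08
ΣP(t=0)Q(t=0) = 211.44×4 + 250.94×7 + 3525.47×12 + 466.51×3 = 845.76 + 1756.58 + 42305.64 + 1399.53 = 46307.51
L = 38245.08 / 46307.51 × 100 = 82.5894
Paasche component (current-period weights):
ΣP(t=1)Q(t=1) = 290.57×4 + 275.41×5 + 2790.86×14 + 554.87×3 = 1162.28 + 1377.05 + 39072.04 + 1664.61 = 43275.98
ΣP(t=0)Q(t=1) = 211.44×4 + 250.94×5 + 3525.47×14 + 466.51×3 = 845.76 + 1254.7 + 49356.58 + 1399.53 = 52856.57
P = 43275.98 / 52856.57 × 100 = 81.8744
Fisher = √(L × P) = √(82.5894 × 81.8744) = 82.2311

82.23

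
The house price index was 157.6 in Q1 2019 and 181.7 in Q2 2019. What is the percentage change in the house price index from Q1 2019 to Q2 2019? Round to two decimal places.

15.29%

Change = (181.7 − 157.6) / 157.6 × 100
       = 24.1 / 157.6 × 100 = 15.2919%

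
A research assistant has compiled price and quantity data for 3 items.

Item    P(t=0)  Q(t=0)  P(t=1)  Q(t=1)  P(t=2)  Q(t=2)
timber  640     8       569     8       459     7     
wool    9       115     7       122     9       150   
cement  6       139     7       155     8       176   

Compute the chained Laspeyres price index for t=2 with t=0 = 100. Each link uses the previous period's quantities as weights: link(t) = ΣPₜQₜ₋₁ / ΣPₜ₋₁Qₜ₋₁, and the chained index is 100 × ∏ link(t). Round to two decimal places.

Link t=0→t=1:
ΣP(t=1)Q(t=0) = 569×8 + 7×115 + 7×139 = 4552 + 805 + 973 = 6330
ΣP(t=0)Q(t=0) = 640×8 + 9×115 + 6×139 = 5120 + 1035 + 834 = 6989
link = 6330/6989 = 0.905709
Link t=1→t=2:
ΣP(t=2)Q(t=1) = 459×8 + 9×122 + 8×155 = 3672 + 1098 + 1240 = 6010
ΣP(t=1)Q(t=1) = 569×8 + 7×122 + 7×155 = 4552 + 854 + 1085 = 6491
link = 6010/6491 = 0.925897
Chained index = 100 × 0.905709 × 0.925897 = 83.8594

83.86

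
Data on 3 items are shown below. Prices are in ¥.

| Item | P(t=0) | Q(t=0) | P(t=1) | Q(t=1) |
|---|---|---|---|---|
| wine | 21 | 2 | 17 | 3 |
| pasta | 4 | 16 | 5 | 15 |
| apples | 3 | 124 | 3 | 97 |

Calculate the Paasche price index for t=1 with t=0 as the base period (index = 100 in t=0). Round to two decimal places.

Paasche price index uses current-period quantities as weights.
ΣP(t=1)·Q(t=1) = 17×3 + 5×15 + 3×97 = 51 + 75 + 291 = 417
ΣP(t=0)·Q(t=1) = 21×3 + 4×15 + 3×97 = 63 + 60 + 291 = 414
Index = 417 / 414 × 100 = 100.7246

100.72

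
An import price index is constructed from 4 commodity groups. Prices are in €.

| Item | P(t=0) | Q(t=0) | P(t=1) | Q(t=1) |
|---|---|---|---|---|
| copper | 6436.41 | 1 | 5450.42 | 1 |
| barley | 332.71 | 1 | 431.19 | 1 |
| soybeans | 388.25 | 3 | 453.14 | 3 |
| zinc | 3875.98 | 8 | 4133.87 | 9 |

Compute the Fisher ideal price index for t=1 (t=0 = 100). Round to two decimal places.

103.66

Laspeyres component (base-period weights):
ΣP(t=1)Q(t=0) = 5450.42×1 + 431.19×1 + 453.14×3 + 4133.87×8 = 5450.42 + 431.19 + 1359.42 + 33070.96 = 40311.99
ΣP(t=0)Q(t=0) = 6436.41×1 + 332.71×1 + 388.25×3 + 3875.98×8 = 6436.41 + 332.71 + 1164.75 + 31007.84 = 38941.71
L = 40311.99 / 38941.71 × 100 = 103.5188
Paasche component (current-period weights):
ΣP(t=1)Q(t=1) = 5450.42×1 + 431.19×1 + 453.14×3 + 4133.87×9 = 5450.42 + 431.19 + 1359.42 + 37204.83 = 44445.86
ΣP(t=0)Q(t=1) = 6436.41×1 + 332.71×1 + 388.25×3 + 3875.98×9 = 6436.41 + 332.71 + 1164.75 + 34883.82 = 42817.69
P = 44445.86 / 42817.69 × 100 = 103.8026
Fisher = √(L × P) = √(103.5188 × 103.8026) = 103.6606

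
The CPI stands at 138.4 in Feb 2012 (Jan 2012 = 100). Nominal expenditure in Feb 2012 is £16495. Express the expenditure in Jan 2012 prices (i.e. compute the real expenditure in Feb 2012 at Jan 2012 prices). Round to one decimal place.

Real = Nominal ÷ (Index/100) = 16495 ÷ (138.4/100)
     = 16495 ÷ 1.384 = 11918.3526

11918.4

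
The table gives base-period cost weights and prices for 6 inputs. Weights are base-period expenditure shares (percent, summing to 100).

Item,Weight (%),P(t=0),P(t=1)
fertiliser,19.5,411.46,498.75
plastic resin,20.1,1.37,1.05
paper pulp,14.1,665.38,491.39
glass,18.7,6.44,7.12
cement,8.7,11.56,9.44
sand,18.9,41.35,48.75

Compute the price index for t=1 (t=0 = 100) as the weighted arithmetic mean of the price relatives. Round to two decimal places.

fertiliser: 19.5 × (498.75/411.46) = 19.5 × 1.212147 = 23.6369
plastic resin: 20.1 × (1.05/1.37) = 20.1 × 0.766423 = 15.4051
paper pulp: 14.1 × (491.39/665.38) = 14.1 × 0.738510 = 10.4130
glass: 18.7 × (7.12/6.44) = 18.7 × 1.105590 = 20.6745
cement: 8.7 × (9.44/11.56) = 8.7 × 0.816609 = 7.1045
sand: 18.9 × (48.75/41.35) = 18.9 × 1.178960 = 22.2823
Index = Σ wᵢ·(p₁ᵢ/p₀ᵢ) = 23.6369 + 15.4051 + 10.4130 + 20.6745 + 7.1045 + 22.2823 = 99.5163

99.52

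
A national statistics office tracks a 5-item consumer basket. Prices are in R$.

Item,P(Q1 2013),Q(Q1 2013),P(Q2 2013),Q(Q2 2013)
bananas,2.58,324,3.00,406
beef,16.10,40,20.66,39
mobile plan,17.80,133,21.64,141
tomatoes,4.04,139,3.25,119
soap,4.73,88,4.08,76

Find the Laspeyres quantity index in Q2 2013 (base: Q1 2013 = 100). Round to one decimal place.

104.2

Laspeyres quantity index uses base-period prices as weights.
ΣP(Q1 2013)·Q(Q2 2013) = 2.58×406 + 16.10×39 + 17.80×141 + 4.04×119 + 4.73×76 = 1047.48 + 627.9 + 2509.8 + 480.76 + 359.48 = 5025.42
ΣP(Q1 2013)·Q(Q1 2013) = 2.58×324 + 16.10×40 + 17.80×133 + 4.04×139 + 4.73×88 = 835.92 + 644 + 2367.4 + 561.56 + 416.24 = 4825.12
Index = 5025.42 / 4825.12 × 100 = 104.1512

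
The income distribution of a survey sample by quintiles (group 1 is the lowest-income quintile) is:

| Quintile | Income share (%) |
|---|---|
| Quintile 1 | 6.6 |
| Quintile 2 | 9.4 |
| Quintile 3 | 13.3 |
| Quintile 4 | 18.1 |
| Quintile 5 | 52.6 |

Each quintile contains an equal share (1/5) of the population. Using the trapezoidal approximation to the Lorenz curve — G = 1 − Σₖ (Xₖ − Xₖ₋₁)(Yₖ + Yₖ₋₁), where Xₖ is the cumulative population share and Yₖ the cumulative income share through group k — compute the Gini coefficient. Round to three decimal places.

Cumulative income shares Yₖ: 0.0660, 0.1600, 0.2930, 0.4740, 1.0000
Σ (Xₖ−Xₖ₋₁)(Yₖ+Yₖ₋₁) = (1/5)(0.0660+0.0000) + (1/5)(0.1600+0.0660) + (1/5)(0.2930+0.1600) + (1/5)(0.4740+0.2930) + (1/5)(1.0000+0.4740)
  = 0.0132 + 0.0452 + 0.0906 + 0.1534 + 0.2948 = 0.5972
G = 1 − 0.5972 = 0.4028

0.403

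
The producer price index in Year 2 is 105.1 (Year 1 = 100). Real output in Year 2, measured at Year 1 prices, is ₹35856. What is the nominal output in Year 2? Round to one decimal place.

37684.7

Nominal = Real × (Index/100) = 35856 × (105.1/100)
        = 35856 × 1.051 = 37684.6560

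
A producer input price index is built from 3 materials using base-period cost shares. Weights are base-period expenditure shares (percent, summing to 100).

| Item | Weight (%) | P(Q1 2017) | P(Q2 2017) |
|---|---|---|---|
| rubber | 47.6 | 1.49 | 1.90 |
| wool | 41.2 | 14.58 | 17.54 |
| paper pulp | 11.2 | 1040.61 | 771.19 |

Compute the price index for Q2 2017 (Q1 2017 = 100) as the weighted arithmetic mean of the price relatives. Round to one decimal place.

rubber: 47.6 × (1.90/1.49) = 47.6 × 1.275168 = 60.6980
wool: 41.2 × (17.54/14.58) = 41.2 × 1.203018 = 49.5643
paper pulp: 11.2 × (771.19/1040.61) = 11.2 × 0.741094 = 8.3003
Index = Σ wᵢ·(p₁ᵢ/p₀ᵢ) = 60.6980 + 49.5643 + 8.3003 = 118.5626

118.6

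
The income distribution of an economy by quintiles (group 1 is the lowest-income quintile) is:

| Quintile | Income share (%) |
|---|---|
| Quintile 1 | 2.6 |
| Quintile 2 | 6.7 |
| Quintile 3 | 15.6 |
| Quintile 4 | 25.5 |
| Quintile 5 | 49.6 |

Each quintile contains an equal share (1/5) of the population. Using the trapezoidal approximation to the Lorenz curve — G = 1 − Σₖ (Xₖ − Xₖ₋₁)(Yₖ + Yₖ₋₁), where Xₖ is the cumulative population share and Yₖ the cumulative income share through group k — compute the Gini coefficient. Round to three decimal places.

0.451

Cumulative income shares Yₖ: 0.0260, 0.0930, 0.2490, 0.5040, 1.0000
Σ (Xₖ−Xₖ₋₁)(Yₖ+Yₖ₋₁) = (1/5)(0.0260+0.0000) + (1/5)(0.0930+0.0260) + (1/5)(0.2490+0.0930) + (1/5)(0.5040+0.2490) + (1/5)(1.0000+0.5040)
  = 0.0052 + 0.0238 + 0.0684 + 0.1506 + 0.3008 = 0.5488
G = 1 − 0.5488 = 0.4512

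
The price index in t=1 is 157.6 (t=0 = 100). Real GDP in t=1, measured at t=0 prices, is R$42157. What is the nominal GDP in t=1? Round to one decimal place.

Nominal = Real × (Index/100) = 42157 × (157.6/100)
        = 42157 × 1.576 = 66439.4320

66439.4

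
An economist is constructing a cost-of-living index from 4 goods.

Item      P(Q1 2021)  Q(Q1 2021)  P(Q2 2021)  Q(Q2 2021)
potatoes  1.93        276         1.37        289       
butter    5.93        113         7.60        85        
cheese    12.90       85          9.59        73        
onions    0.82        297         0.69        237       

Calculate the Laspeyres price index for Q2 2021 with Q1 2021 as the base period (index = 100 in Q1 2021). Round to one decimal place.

88.8

Laspeyres price index uses base-period quantities as weights.
ΣP(Q2 2021)·Q(Q1 2021) = 1.37×276 + 7.60×113 + 9.59×85 + 0.69×297 = 378.12 + 858.8 + 815.15 + 204.93 = 2257
ΣP(Q1 2021)·Q(Q1 2021) = 1.93×276 + 5.93×113 + 12.90×85 + 0.82×297 = 532.68 + 670.09 + 1096.5 + 243.54 = 2542.81
Index = 2257 / 2542.81 × 100 = 88.7601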